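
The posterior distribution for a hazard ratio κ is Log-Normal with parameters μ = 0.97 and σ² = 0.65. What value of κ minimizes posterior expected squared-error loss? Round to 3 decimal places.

Mode = exp(μ − σ²) = exp(0.32) = 1.377.
Mean = exp(μ + σ²/2) = exp(1.295) = 3.651.
Squared-error loss ⇒ the optimal estimator is the posterior mean.

3.651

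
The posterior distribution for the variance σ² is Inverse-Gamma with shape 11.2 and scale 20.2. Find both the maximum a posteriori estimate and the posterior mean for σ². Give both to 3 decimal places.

σ²_MAP = 1.656, E[σ²|data] = 1.980

Mode = β/(α+1) = 20.2/12.2 = 1.656.
Mean = β/(α−1) = 20.2/10.2 = 1.980.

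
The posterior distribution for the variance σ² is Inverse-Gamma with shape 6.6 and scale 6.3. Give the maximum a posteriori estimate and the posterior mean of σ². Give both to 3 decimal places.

Mode = β/(α+1) = 6.3/7.6 = 0.829.
Mean = β/(α−1) = 6.3/5.6 = 1.125.
The posterior is right-skewed, so the mean exceeds the mode.

maximum a posteriori estimate = 0.829, posterior mean = 1.125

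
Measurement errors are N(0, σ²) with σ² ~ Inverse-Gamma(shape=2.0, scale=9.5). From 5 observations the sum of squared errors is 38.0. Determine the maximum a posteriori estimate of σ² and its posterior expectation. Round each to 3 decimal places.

Posterior: Inverse-Gamma(shape = 2.0+5/2 = 4.5, scale = 9.5+38.0/2 = 28.5).
Mode = β/(α+1) = 28.5/5.5 = 5.182.
Mean = β/(α−1) = 28.5/3.5 = 8.143.
The mean is pulled above the mode by the posterior's right skew.

MAP = 5.182; posterior mean = 8.143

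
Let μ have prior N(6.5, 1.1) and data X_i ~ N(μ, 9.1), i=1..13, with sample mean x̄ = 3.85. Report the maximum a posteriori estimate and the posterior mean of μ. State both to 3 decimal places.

MAP: 4.881. Posterior mean: 4.881.

Posterior for μ is Normal. Precision-weighted mean: (1/1.1·6.5 + 13/9.1·3.85) / (1/1.1 + 13/9.1) = 4.881.
A Normal posterior is symmetric, so mode = mean.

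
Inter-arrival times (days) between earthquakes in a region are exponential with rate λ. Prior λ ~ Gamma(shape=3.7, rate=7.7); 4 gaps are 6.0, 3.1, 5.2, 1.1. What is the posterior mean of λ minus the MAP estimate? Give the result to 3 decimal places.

0.043

Σ times = 15.4. Posterior: Gamma(shape = 3.7+4 = 7.7, rate = 7.7+15.4 = 23.1).
Mode = (α−1)/β = 6.7/23.1 = 0.290.
Mean = α/β = 7.7/23.1 = 0.333.
Difference = 0.333 − 0.290 = 0.043.
Mean > mode: the posterior has a right tail.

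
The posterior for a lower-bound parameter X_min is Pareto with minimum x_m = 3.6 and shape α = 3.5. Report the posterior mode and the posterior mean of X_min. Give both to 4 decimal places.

MAP: 3.6000. Posterior mean: 5.0400.

The Pareto density is strictly decreasing on [x_m, ∞), so the mode is x_m = 3.6000.
Mean = α·x_m/(α−1) = 3.5·3.6/2.5 = 5.0400.
The posterior is right-skewed, so the mean exceeds the mode.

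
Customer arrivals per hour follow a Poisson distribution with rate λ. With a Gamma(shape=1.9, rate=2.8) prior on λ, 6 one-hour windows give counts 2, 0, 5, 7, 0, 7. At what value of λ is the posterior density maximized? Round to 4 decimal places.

Σ counts = 21. Posterior: Gamma(shape = 1.9+21 = 22.9, rate = 2.8+6 = 8.8).
Mode = (α−1)/β = 21.9/8.8 = 2.4886.
Mean = α/β = 22.9/8.8 = 2.6023.
This is the posterior mode — the MAP estimate.

2.4886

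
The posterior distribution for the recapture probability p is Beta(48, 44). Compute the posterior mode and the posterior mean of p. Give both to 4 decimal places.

posterior mode = 0.5222, posterior mean = 0.5217

Mode = (48−1)/(48+44−2) = 47/90 = 0.5222.
Mean = 48/(48+44) = 48/92 = 0.5217.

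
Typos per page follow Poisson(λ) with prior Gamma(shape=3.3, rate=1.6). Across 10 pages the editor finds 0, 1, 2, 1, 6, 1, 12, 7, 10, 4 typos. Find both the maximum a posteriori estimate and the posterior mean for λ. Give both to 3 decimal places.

Σ counts = 44. Posterior: Gamma(shape = 3.3+44 = 47.3, rate = 1.6+10 = 11.6).
Mode = (α−1)/β = 46.3/11.6 = 3.991.
Mean = α/β = 47.3/11.6 = 4.078.
The mean is pulled above the mode by the posterior's right skew.

MAP: 3.991. Posterior mean: 4.078.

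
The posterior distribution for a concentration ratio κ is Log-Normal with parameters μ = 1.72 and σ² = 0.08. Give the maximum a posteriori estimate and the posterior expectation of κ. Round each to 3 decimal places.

κ_MAP = 5.155, E[κ|data] = 5.812

Mode = exp(μ − σ²) = exp(1.64) = 5.155.
Mean = exp(μ + σ²/2) = exp(1.760) = 5.812.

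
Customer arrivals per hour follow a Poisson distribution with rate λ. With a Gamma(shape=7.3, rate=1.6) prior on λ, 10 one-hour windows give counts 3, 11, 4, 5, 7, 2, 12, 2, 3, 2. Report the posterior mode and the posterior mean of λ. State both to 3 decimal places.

Σ counts = 51. Posterior: Gamma(shape = 7.3+51 = 58.3, rate = 1.6+10 = 11.6).
Mode = (α−1)/β = 57.3/11.6 = 4.940.
Mean = α/β = 58.3/11.6 = 5.026.

MAP: 4.940. Posterior mean: 5.026.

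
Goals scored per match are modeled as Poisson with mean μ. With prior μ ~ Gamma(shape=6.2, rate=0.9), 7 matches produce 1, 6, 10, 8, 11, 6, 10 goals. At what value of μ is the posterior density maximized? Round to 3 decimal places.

7.241

Σ counts = 52. Posterior: Gamma(shape = 6.2+52 = 58.2, rate = 0.9+7 = 7.9).
Mode = (α−1)/β = 57.2/7.9 = 7.241.
Mean = α/β = 58.2/7.9 = 7.367.
This is the posterior mode — the MAP estimate.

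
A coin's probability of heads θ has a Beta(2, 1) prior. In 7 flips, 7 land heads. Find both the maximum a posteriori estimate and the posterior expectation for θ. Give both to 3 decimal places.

Posterior: Beta(2+7, 1+0) = Beta(9, 1).
Since β = 1 ≤ 1 and α > 1, the Beta density is monotone increasing on [0,1]; the mode is at 1.
Mean = 9/(9+1) = 0.900.
The mean is pulled below the mode by the posterior's left skew.

θ_MAP = 1.000, E[θ|data] = 0.900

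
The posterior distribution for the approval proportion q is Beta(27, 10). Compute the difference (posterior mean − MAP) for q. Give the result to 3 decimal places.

Mode = (27−1)/(27+10−2) = 26/35 = 0.743.
Mean = 27/(27+10) = 27/37 = 0.730.
Difference = 0.730 − 0.743 = -0.013.
The mean is pulled below the mode by the posterior's left skew.

-0.013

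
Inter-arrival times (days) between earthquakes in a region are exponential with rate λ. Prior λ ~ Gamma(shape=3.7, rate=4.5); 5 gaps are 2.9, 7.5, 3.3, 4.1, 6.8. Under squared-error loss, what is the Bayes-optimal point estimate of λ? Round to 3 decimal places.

0.299

Σ times = 24.6. Posterior: Gamma(shape = 3.7+5 = 8.7, rate = 4.5+24.6 = 29.1).
Mode = (α−1)/β = 7.7/29.1 = 0.265.
Mean = α/β = 8.7/29.1 = 0.299.
Squared-error loss ⇒ the optimal estimator is the posterior mean.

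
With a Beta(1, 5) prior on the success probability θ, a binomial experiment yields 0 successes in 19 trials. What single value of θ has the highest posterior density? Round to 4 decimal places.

0.0000

Posterior: Beta(1+0, 5+19) = Beta(1, 24).
Since α = 1 ≤ 1 and β > 1, the Beta density is monotone decreasing on [0,1]; the mode is at 0.
Mean = 1/(1+24) = 0.0400.
This is the posterior mode — the MAP estimate.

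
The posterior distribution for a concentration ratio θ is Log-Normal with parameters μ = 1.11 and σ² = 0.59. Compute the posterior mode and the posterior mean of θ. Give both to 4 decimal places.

Mode = exp(μ − σ²) = exp(0.52) = 1.6820.
Mean = exp(μ + σ²/2) = exp(1.405) = 4.0755.

MAP = 1.6820; posterior mean = 4.0755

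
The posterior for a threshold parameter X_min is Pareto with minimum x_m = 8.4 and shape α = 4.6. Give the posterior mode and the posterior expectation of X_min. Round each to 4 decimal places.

posterior mode = 8.4000, posterior expectation = 10.7333

The Pareto density is strictly decreasing on [x_m, ∞), so the mode is x_m = 8.4000.
Mean = α·x_m/(α−1) = 4.6·8.4/3.6 = 10.7333.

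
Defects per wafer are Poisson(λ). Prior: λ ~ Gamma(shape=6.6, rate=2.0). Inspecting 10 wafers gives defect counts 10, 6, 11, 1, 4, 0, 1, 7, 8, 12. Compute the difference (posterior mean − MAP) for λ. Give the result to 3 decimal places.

Σ counts = 60. Posterior: Gamma(shape = 6.6+60 = 66.6, rate = 2.0+10 = 12.0).
Mode = (α−1)/β = 65.6/12.0 = 5.467.
Mean = α/β = 66.6/12.0 = 5.550.
Difference = 5.550 − 5.467 = 0.083.
Mean > mode: the posterior has a right tail.

0.083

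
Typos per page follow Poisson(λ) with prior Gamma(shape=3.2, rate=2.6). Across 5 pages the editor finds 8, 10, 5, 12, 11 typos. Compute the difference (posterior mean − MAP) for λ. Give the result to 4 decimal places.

Σ counts = 46. Posterior: Gamma(shape = 3.2+46 = 49.2, rate = 2.6+5 = 7.6).
Mode = (α−1)/β = 48.2/7.6 = 6.3421.
Mean = α/β = 49.2/7.6 = 6.4737.
Difference = 6.4737 − 6.3421 = 0.1316.
The posterior is right-skewed, so the mean exceeds the mode.

0.1316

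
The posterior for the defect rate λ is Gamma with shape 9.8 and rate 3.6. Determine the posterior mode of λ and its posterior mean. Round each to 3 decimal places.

λ_MAP = 2.444, E[λ|data] = 2.722

Mode = (α−1)/β = 8.8/3.6 = 2.444.
Mean = α/β = 9.8/3.6 = 2.722.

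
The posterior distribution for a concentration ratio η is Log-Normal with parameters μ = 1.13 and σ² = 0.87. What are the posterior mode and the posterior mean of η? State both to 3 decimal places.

η_MAP = 1.297, E[η|data] = 4.783

Mode = exp(μ − σ²) = exp(0.26) = 1.297.
Mean = exp(μ + σ²/2) = exp(1.565) = 4.783.
The posterior is right-skewed, so the mean exceeds the mode.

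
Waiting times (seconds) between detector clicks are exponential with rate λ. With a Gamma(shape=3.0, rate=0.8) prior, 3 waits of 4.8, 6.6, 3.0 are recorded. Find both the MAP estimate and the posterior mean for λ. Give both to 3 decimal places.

MAP = 0.329; posterior mean = 0.395

Σ times = 14.4. Posterior: Gamma(shape = 3.0+3 = 6.0, rate = 0.8+14.4 = 15.2).
Mode = (α−1)/β = 5.0/15.2 = 0.329.
Mean = α/β = 6.0/15.2 = 0.395.
The mean is pulled above the mode by the posterior's right skew.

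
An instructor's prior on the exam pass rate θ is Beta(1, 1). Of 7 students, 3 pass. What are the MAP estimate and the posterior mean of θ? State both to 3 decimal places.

θ_MAP = 0.429, E[θ|data] = 0.444

Posterior: Beta(1+3, 1+4) = Beta(4, 5).
Mode = (4−1)/(4+5−2) = 3/7 = 0.429.
Mean = 4/(4+5) = 4/9 = 0.444.
The posterior is right-skewed, so the mean exceeds the mode.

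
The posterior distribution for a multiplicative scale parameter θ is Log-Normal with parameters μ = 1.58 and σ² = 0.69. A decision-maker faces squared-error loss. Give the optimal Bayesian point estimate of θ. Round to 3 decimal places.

6.855

Mode = exp(μ − σ²) = exp(0.89) = 2.435.
Mean = exp(μ + σ²/2) = exp(1.925) = 6.855.
Squared-error loss ⇒ the optimal estimator is the posterior mean.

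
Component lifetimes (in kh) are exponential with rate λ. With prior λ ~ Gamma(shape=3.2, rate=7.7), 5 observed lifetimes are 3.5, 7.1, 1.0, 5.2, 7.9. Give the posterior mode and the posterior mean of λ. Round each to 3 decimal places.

λ_MAP = 0.222, E[λ|data] = 0.253

Σ times = 24.7. Posterior: Gamma(shape = 3.2+5 = 8.2, rate = 7.7+24.7 = 32.4).
Mode = (α−1)/β = 7.2/32.4 = 0.222.
Mean = α/β = 8.2/32.4 = 0.253.
Right-skewed posterior ⇒ mode < mean.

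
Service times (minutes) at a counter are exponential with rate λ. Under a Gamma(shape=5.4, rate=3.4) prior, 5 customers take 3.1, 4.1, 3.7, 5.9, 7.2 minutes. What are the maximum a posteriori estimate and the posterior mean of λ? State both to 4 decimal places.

maximum a posteriori estimate = 0.3431, posterior mean = 0.3796

Σ times = 24.0. Posterior: Gamma(shape = 5.4+5 = 10.4, rate = 3.4+24.0 = 27.4).
Mode = (α−1)/β = 9.4/27.4 = 0.3431.
Mean = α/β = 10.4/27.4 = 0.3796.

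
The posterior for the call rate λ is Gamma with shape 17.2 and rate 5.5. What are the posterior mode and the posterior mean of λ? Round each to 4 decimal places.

posterior mode = 2.9455, posterior mean = 3.1273

Mode = (α−1)/β = 16.2/5.5 = 2.9455.
Mean = α/β = 17.2/5.5 = 3.1273.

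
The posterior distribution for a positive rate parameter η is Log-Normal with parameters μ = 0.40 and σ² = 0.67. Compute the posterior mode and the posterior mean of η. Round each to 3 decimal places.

Mode = exp(μ − σ²) = exp(-0.27) = 0.763.
Mean = exp(μ + σ²/2) = exp(0.735) = 2.085.

posterior mode = 0.763, posterior mean = 2.085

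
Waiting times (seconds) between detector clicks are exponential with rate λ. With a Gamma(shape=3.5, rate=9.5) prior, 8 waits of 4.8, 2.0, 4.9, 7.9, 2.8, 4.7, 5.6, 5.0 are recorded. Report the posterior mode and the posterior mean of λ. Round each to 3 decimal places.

Σ times = 37.7. Posterior: Gamma(shape = 3.5+8 = 11.5, rate = 9.5+37.7 = 47.2).
Mode = (α−1)/β = 10.5/47.2 = 0.222.
Mean = α/β = 11.5/47.2 = 0.244.
The posterior is right-skewed, so the mean exceeds the mode.

MAP = 0.222, posterior mean = 0.244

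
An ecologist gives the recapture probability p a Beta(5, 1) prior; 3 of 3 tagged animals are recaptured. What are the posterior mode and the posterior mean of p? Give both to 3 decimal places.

posterior mode = 1.000, posterior mean = 0.889

Posterior: Beta(5+3, 1+0) = Beta(8, 1).
Since β = 1 ≤ 1 and α > 1, the Beta density is monotone increasing on [0,1]; the mode is at 1.
Mean = 8/(8+1) = 0.889.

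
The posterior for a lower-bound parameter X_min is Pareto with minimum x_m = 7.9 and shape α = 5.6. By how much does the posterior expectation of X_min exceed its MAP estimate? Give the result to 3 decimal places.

The Pareto density is strictly decreasing on [x_m, ∞), so the mode is x_m = 7.900.
Mean = α·x_m/(α−1) = 5.6·7.9/4.6 = 9.617.
Difference = 9.617 − 7.900 = 1.717.

1.717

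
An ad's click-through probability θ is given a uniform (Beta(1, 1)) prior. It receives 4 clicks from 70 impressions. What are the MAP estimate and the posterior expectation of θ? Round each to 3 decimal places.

Posterior: Beta(1+4, 1+66) = Beta(5, 67).
Mode = (5−1)/(5+67−2) = 4/70 = 0.057.
With a flat prior the MAP equals the MLE, 4/70.
Mean = 5/(5+67) = 5/72 = 0.069.

MAP = 0.057; posterior mean = 0.069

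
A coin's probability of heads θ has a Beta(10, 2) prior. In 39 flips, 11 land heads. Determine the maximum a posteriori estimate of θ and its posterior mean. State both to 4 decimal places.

Posterior: Beta(10+11, 2+28) = Beta(21, 30).
Mode = (21−1)/(21+30−2) = 20/49 = 0.4082.
Mean = 21/(21+30) = 21/51 = 0.4118.
Right-skewed posterior ⇒ mode < mean.

MAP: 0.4082. Posterior mean: 0.4118.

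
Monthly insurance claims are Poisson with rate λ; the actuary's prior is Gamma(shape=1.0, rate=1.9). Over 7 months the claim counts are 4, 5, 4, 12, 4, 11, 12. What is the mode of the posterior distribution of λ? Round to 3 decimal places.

Σ counts = 52. Posterior: Gamma(shape = 1.0+52 = 53.0, rate = 1.9+7 = 8.9).
Mode = (α−1)/β = 52.0/8.9 = 5.843.
Mean = α/β = 53.0/8.9 = 5.955.
This is the posterior mode — the MAP estimate.

5.843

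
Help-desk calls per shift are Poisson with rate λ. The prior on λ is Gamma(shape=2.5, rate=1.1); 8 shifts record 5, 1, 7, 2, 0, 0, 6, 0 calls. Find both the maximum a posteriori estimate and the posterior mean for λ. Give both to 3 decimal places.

MAP: 2.473. Posterior mean: 2.582.

Σ counts = 21. Posterior: Gamma(shape = 2.5+21 = 23.5, rate = 1.1+8 = 9.1).
Mode = (α−1)/β = 22.5/9.1 = 2.473.
Mean = α/β = 23.5/9.1 = 2.582.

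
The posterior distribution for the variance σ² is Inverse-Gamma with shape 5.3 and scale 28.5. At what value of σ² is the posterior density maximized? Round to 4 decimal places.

4.5238

Mode = β/(α+1) = 28.5/6.3 = 4.5238.
Mean = β/(α−1) = 28.5/4.3 = 6.6279.
This is the posterior mode — the MAP estimate.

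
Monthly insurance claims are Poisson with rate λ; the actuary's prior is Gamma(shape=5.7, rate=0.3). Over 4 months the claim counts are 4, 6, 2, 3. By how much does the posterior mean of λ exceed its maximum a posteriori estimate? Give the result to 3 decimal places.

0.233

Σ counts = 15. Posterior: Gamma(shape = 5.7+15 = 20.7, rate = 0.3+4 = 4.3).
Mode = (α−1)/β = 19.7/4.3 = 4.581.
Mean = α/β = 20.7/4.3 = 4.814.
Difference = 4.814 − 4.581 = 0.233.
Mean > mode: the posterior has a right tail.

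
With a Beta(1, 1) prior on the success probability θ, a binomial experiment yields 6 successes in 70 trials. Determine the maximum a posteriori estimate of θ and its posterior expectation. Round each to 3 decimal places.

Posterior: Beta(1+6, 1+64) = Beta(7, 65).
Mode = (7−1)/(7+65−2) = 6/70 = 0.086.
With a flat prior the MAP equals the MLE, 6/70.
Mean = 7/(7+65) = 7/72 = 0.097.

MAP = 0.086, posterior mean = 0.097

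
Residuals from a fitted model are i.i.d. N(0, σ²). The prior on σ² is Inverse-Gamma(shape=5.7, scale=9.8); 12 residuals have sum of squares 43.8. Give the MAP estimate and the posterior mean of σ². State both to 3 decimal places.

σ²_MAP = 2.496, E[σ²|data] = 2.963

Posterior: Inverse-Gamma(shape = 5.7+12/2 = 11.7, scale = 9.8+43.8/2 = 31.7).
Mode = β/(α+1) = 31.7/12.7 = 2.496.
Mean = β/(α−1) = 31.7/10.7 = 2.963.
The mean is pulled above the mode by the posterior's right skew.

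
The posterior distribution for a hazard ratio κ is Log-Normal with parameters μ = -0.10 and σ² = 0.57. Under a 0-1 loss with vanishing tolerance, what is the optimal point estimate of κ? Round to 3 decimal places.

Mode = exp(μ − σ²) = exp(-0.67) = 0.512.
Mean = exp(μ + σ²/2) = exp(0.185) = 1.203.
This is the posterior mode — the MAP estimate.

0.512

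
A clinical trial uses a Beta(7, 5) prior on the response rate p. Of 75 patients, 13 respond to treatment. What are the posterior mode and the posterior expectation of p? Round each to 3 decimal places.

Posterior: Beta(7+13, 5+62) = Beta(20, 67).
Mode = (20−1)/(20+67−2) = 19/85 = 0.224.
Mean = 20/(20+67) = 20/87 = 0.230.
Mean > mode: the posterior has a right tail.

MAP = 0.224, posterior mean = 0.230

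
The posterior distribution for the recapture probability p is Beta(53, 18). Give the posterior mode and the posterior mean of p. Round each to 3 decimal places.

Mode = (53−1)/(53+18−2) = 52/69 = 0.754.
Mean = 53/(53+18) = 53/71 = 0.746.

p_MAP = 0.754, E[p|data] = 0.746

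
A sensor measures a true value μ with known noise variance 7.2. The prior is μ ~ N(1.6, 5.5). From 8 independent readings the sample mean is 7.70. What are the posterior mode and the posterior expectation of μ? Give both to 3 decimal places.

Posterior for μ is Normal. Precision-weighted mean: (1/5.5·1.6 + 8/7.2·7.70) / (1/5.5 + 8/7.2) = 6.842.
A Normal posterior is symmetric, so mode = mean.

MAP = 6.842, posterior mean = 6.842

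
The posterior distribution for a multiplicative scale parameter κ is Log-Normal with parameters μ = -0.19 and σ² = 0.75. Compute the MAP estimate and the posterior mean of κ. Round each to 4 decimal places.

MAP = 0.3906; posterior mean = 1.2032

Mode = exp(μ − σ²) = exp(-0.94) = 0.3906.
Mean = exp(μ + σ²/2) = exp(0.185) = 1.2032.
The posterior is right-skewed, so the mean exceeds the mode.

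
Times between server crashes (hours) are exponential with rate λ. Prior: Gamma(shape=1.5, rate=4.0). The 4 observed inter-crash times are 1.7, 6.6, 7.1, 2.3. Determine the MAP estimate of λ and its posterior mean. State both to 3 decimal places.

λ_MAP = 0.207, E[λ|data] = 0.253

Σ times = 17.7. Posterior: Gamma(shape = 1.5+4 = 5.5, rate = 4.0+17.7 = 21.7).
Mode = (α−1)/β = 4.5/21.7 = 0.207.
Mean = α/β = 5.5/21.7 = 0.253.
Mean > mode: the posterior has a right tail.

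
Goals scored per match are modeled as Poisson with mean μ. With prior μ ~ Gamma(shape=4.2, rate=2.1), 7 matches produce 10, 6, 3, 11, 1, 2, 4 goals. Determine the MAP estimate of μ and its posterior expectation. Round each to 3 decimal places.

MAP = 4.418, posterior mean = 4.527

Σ counts = 37. Posterior: Gamma(shape = 4.2+37 = 41.2, rate = 2.1+7 = 9.1).
Mode = (α−1)/β = 40.2/9.1 = 4.418.
Mean = α/β = 41.2/9.1 = 4.527.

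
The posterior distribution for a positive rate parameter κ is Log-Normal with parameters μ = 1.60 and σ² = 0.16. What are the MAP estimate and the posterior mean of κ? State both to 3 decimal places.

Mode = exp(μ − σ²) = exp(1.44) = 4.221.
Mean = exp(μ + σ²/2) = exp(1.680) = 5.366.

MAP = 4.221; posterior mean = 5.366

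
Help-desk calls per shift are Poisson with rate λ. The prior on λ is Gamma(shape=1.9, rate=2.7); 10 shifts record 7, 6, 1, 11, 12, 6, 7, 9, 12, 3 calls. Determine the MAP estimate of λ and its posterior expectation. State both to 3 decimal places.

Σ counts = 74. Posterior: Gamma(shape = 1.9+74 = 75.9, rate = 2.7+10 = 12.7).
Mode = (α−1)/β = 74.9/12.7 = 5.898.
Mean = α/β = 75.9/12.7 = 5.976.
The mean is pulled above the mode by the posterior's right skew.

λ_MAP = 5.898, E[λ|data] = 5.976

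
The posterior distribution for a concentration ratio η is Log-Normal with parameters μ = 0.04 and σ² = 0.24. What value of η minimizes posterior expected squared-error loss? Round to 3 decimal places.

Mode = exp(μ − σ²) = exp(-0.20) = 0.819.
Mean = exp(μ + σ²/2) = exp(0.160) = 1.174.
Squared-error loss ⇒ the optimal estimator is the posterior mean.

1.174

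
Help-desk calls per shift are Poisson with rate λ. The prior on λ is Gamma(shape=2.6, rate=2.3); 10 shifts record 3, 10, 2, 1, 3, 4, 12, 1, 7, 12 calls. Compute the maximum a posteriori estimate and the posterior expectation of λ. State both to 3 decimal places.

MAP: 4.602. Posterior mean: 4.683.

Σ counts = 55. Posterior: Gamma(shape = 2.6+55 = 57.6, rate = 2.3+10 = 12.3).
Mode = (α−1)/β = 56.6/12.3 = 4.602.
Mean = α/β = 57.6/12.3 = 4.683.
Mean > mode: the posterior has a right tail.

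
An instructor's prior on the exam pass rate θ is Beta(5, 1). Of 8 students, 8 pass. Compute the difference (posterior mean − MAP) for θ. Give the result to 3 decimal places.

Posterior: Beta(5+8, 1+0) = Beta(13, 1).
Since β = 1 ≤ 1 and α > 1, the Beta density is monotone increasing on [0,1]; the mode is at 1.
Mean = 13/(13+1) = 0.929.
Difference = 0.929 − 1.000 = -0.071.

-0.071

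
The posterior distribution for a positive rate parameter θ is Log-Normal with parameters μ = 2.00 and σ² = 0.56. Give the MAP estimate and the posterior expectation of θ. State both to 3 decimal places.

Mode = exp(μ − σ²) = exp(1.44) = 4.221.
Mean = exp(μ + σ²/2) = exp(2.280) = 9.777.

MAP: 4.221. Posterior mean: 9.777.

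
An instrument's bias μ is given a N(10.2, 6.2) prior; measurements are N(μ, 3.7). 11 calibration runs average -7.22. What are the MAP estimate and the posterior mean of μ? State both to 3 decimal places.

MAP = -6.324, posterior mean = -6.324

Posterior for μ is Normal. Precision-weighted mean: (1/6.2·10.2 + 11/3.7·-7.22) / (1/6.2 + 11/3.7) = -6.324.
A Normal posterior is symmetric, so mode = mean.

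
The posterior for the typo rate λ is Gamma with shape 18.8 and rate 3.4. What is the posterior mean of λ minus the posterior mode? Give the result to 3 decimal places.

Mode = (α−1)/β = 17.8/3.4 = 5.235.
Mean = α/β = 18.8/3.4 = 5.529.
Difference = 5.529 − 5.235 = 0.294.
Mean > mode: the posterior has a right tail.

0.294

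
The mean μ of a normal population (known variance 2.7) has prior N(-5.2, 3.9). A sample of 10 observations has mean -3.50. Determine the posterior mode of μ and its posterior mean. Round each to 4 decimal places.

Posterior for μ is Normal. Precision-weighted mean: (1/3.9·-5.2 + 10/2.7·-3.50) / (1/3.9 + 10/2.7) = -3.6101.
A Normal posterior is symmetric, so mode = mean.

MAP: -3.6101. Posterior mean: -3.6101.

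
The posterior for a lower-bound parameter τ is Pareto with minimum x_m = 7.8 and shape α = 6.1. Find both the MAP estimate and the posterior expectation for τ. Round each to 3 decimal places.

The Pareto density is strictly decreasing on [x_m, ∞), so the mode is x_m = 7.800.
Mean = α·x_m/(α−1) = 6.1·7.8/5.1 = 9.329.

MAP: 7.800. Posterior mean: 9.329.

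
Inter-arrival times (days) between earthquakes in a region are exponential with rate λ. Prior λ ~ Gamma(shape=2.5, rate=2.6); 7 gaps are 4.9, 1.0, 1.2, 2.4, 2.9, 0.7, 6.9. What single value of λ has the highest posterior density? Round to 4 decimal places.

Σ times = 20.0. Posterior: Gamma(shape = 2.5+7 = 9.5, rate = 2.6+20.0 = 22.6).
Mode = (α−1)/β = 8.5/22.6 = 0.3761.
Mean = α/β = 9.5/22.6 = 0.4204.
This is the posterior mode — the MAP estimate.

0.3761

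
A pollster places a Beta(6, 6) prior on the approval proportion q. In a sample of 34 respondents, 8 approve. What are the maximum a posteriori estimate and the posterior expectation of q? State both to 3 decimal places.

Posterior: Beta(6+8, 6+26) = Beta(14, 32).
Mode = (14−1)/(14+32−2) = 13/44 = 0.295.
Mean = 14/(14+32) = 14/46 = 0.304.
Right-skewed posterior ⇒ mode < mean.

MAP: 0.295. Posterior mean: 0.304.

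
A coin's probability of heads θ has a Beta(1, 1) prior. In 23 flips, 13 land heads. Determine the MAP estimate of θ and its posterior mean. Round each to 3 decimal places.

MAP: 0.565. Posterior mean: 0.560.

Posterior: Beta(1+13, 1+10) = Beta(14, 11).
Mode = (14−1)/(14+11−2) = 13/23 = 0.565.
With a flat prior the MAP equals the MLE, 13/23.
Mean = 14/(14+11) = 14/25 = 0.560.
Mode > mean: the posterior has a left tail.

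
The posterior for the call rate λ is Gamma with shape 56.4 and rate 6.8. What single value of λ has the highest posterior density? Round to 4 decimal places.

8.1471

Mode = (α−1)/β = 55.4/6.8 = 8.1471.
Mean = α/β = 56.4/6.8 = 8.2941.
This is the posterior mode — the MAP estimate.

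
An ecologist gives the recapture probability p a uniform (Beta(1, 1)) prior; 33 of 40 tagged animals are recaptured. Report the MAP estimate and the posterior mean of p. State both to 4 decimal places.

MAP estimate = 0.8250, posterior mean = 0.8095

Posterior: Beta(1+33, 1+7) = Beta(34, 8).
Mode = (34−1)/(34+8−2) = 33/40 = 0.8250.
Mean = 34/(34+8) = 34/42 = 0.8095.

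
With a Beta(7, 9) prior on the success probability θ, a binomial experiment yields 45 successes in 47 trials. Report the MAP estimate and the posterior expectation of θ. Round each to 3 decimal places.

MAP estimate = 0.836, posterior expectation = 0.825

Posterior: Beta(7+45, 9+2) = Beta(52, 11).
Mode = (52−1)/(52+11−2) = 51/61 = 0.836.
Mean = 52/(52+11) = 52/63 = 0.825.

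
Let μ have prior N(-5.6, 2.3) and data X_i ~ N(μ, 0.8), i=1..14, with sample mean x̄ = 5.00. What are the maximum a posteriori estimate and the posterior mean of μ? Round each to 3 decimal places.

μ_MAP = 4.743, E[μ|data] = 4.743

Posterior for μ is Normal. Precision-weighted mean: (1/2.3·-5.6 + 14/0.8·5.00) / (1/2.3 + 14/0.8) = 4.743.
A Normal posterior is symmetric, so mode = mean.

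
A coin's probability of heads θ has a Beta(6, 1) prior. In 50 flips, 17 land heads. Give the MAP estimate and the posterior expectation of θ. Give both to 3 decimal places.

Posterior: Beta(6+17, 1+33) = Beta(23, 34).
Mode = (23−1)/(23+34−2) = 22/55 = 0.400.
Mean = 23/(23+34) = 23/57 = 0.404.

MAP estimate = 0.400, posterior expectation = 0.404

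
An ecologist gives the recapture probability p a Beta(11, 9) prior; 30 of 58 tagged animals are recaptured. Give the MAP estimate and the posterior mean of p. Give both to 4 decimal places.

MAP: 0.5263. Posterior mean: 0.5256.

Posterior: Beta(11+30, 9+28) = Beta(41, 37).
Mode = (41−1)/(41+37−2) = 40/76 = 0.5263.
Mean = 41/(41+37) = 41/78 = 0.5256.
Mode > mean: the posterior has a left tail.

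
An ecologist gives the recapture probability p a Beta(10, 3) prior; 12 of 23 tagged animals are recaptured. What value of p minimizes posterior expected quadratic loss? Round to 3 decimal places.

0.611

Posterior: Beta(10+12, 3+11) = Beta(22, 14).
Mode = (22−1)/(22+14−2) = 21/34 = 0.618.
Mean = 22/(22+14) = 22/36 = 0.611.
Quadratic loss ⇒ the optimal estimator is the posterior mean.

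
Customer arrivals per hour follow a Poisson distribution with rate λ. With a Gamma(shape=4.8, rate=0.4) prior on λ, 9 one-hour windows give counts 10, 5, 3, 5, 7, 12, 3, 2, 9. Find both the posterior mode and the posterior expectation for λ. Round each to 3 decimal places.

Σ counts = 56. Posterior: Gamma(shape = 4.8+56 = 60.8, rate = 0.4+9 = 9.4).
Mode = (α−1)/β = 59.8/9.4 = 6.362.
Mean = α/β = 60.8/9.4 = 6.468.
The posterior is right-skewed, so the mean exceeds the mode.

MAP: 6.362. Posterior mean: 6.468.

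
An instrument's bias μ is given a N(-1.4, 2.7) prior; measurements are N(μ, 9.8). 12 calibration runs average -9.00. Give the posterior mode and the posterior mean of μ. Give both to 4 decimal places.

μ_MAP = -7.2351, E[μ|data] = -7.2351

Posterior for μ is Normal. Precision-weighted mean: (1/2.7·-1.4 + 12/9.8·-9.00) / (1/2.7 + 12/9.8) = -7.2351.
A Normal posterior is symmetric, so mode = mean.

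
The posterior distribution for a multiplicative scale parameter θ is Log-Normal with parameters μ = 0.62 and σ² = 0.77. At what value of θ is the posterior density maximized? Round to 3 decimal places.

0.861

Mode = exp(μ − σ²) = exp(-0.15) = 0.861.
Mean = exp(μ + σ²/2) = exp(1.005) = 2.732.
This is the posterior mode — the MAP estimate.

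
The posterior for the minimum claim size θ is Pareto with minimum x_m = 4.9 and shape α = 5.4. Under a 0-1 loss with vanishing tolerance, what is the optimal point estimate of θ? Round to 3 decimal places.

The Pareto density is strictly decreasing on [x_m, ∞), so the mode is x_m = 4.900.
Mean = α·x_m/(α−1) = 5.4·4.9/4.4 = 6.014.
This is the posterior mode — the MAP estimate.

4.900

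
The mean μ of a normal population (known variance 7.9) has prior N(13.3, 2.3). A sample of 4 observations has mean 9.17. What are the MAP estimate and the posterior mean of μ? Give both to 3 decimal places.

Posterior for μ is Normal. Precision-weighted mean: (1/2.3·13.3 + 4/7.9·9.17) / (1/2.3 + 4/7.9) = 11.078.
A Normal posterior is symmetric, so mode = mean.

MAP: 11.078. Posterior mean: 11.078.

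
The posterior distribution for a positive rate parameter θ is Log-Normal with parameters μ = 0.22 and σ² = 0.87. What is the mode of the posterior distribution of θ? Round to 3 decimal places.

Mode = exp(μ − σ²) = exp(-0.65) = 0.522.
Mean = exp(μ + σ²/2) = exp(0.655) = 1.925.
This is the posterior mode — the MAP estimate.

0.522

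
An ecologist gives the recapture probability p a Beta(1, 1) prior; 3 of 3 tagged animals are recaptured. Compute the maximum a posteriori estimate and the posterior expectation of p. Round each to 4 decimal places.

MAP = 1.0000; posterior mean = 0.8000

Posterior: Beta(1+3, 1+0) = Beta(4, 1).
Since β = 1 ≤ 1 and α > 1, the Beta density is monotone increasing on [0,1]; the mode is at 1.
Mean = 4/(4+1) = 0.8000.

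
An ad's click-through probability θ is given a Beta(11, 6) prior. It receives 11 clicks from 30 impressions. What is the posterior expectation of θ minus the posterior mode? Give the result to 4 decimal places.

0.0014

Posterior: Beta(11+11, 6+19) = Beta(22, 25).
Mode = (22−1)/(22+25−2) = 21/45 = 0.4667.
Mean = 22/(22+25) = 22/47 = 0.4681.
Difference = 0.4681 − 0.4667 = 0.0014.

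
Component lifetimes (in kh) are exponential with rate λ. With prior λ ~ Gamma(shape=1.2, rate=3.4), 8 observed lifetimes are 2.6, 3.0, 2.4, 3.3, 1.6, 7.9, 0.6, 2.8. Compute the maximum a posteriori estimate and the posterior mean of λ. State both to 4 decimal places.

Σ times = 24.2. Posterior: Gamma(shape = 1.2+8 = 9.2, rate = 3.4+24.2 = 27.6).
Mode = (α−1)/β = 8.2/27.6 = 0.2971.
Mean = α/β = 9.2/27.6 = 0.3333.

MAP = 0.2971; posterior mean = 0.3333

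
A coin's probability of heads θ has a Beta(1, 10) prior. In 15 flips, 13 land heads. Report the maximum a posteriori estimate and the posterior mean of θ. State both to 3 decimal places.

MAP = 0.542; posterior mean = 0.538

Posterior: Beta(1+13, 10+2) = Beta(14, 12).
Mode = (14−1)/(14+12−2) = 13/24 = 0.542.
Mean = 14/(14+12) = 14/26 = 0.538.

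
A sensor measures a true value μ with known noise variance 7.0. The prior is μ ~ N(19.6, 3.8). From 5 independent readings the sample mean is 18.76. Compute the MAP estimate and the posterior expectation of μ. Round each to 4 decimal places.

Posterior for μ is Normal. Precision-weighted mean: (1/3.8·19.6 + 5/7.0·18.76) / (1/3.8 + 5/7.0) = 18.9862.
A Normal posterior is symmetric, so mode = mean.

MAP estimate = 18.9862, posterior expectation = 18.9862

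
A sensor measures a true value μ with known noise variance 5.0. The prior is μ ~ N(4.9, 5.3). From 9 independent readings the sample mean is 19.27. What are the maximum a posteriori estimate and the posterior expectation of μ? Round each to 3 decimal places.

Posterior for μ is Normal. Precision-weighted mean: (1/5.3·4.9 + 9/5.0·19.27) / (1/5.3 + 9/5.0) = 17.907.
A Normal posterior is symmetric, so mode = mean.

μ_MAP = 17.907, E[μ|data] = 17.907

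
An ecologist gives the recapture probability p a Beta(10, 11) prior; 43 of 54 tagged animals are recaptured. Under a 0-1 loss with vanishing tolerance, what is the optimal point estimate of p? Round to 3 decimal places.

Posterior: Beta(10+43, 11+11) = Beta(53, 22).
Mode = (53−1)/(53+22−2) = 52/73 = 0.712.
Mean = 53/(53+22) = 53/75 = 0.707.
This is the posterior mode — the MAP estimate.

0.712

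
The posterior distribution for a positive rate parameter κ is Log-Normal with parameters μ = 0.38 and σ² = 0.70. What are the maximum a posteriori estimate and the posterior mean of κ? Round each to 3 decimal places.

maximum a posteriori estimate = 0.726, posterior mean = 2.075

Mode = exp(μ − σ²) = exp(-0.32) = 0.726.
Mean = exp(μ + σ²/2) = exp(0.730) = 2.075.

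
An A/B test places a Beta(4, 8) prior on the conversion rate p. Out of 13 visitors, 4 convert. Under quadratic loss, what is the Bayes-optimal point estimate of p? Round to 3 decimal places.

Posterior: Beta(4+4, 8+9) = Beta(8, 17).
Mode = (8−1)/(8+17−2) = 7/23 = 0.304.
Mean = 8/(8+17) = 8/25 = 0.320.
Quadratic loss ⇒ the optimal estimator is the posterior mean.

0.320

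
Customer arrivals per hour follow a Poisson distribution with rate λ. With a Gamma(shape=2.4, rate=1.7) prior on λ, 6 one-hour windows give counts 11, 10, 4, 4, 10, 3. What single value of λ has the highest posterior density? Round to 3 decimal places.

Σ counts = 42. Posterior: Gamma(shape = 2.4+42 = 44.4, rate = 1.7+6 = 7.7).
Mode = (α−1)/β = 43.4/7.7 = 5.636.
Mean = α/β = 44.4/7.7 = 5.766.
This is the posterior mode — the MAP estimate.

5.636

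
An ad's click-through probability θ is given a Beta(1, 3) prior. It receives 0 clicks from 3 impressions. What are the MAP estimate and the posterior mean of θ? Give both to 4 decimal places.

Posterior: Beta(1+0, 3+3) = Beta(1, 6).
Since α = 1 ≤ 1 and β > 1, the Beta density is monotone decreasing on [0,1]; the mode is at 0.
Mean = 1/(1+6) = 0.1429.

MAP = 0.0000; posterior mean = 0.1429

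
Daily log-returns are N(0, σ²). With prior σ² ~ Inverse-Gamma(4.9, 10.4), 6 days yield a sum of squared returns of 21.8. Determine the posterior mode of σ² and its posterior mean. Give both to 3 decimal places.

MAP: 2.393. Posterior mean: 3.087.

Posterior: Inverse-Gamma(shape = 4.9+6/2 = 7.9, scale = 10.4+21.8/2 = 21.3).
Mode = β/(α+1) = 21.3/8.9 = 2.393.
Mean = β/(α−1) = 21.3/6.9 = 3.087.
The mean is pulled above the mode by the posterior's right skew.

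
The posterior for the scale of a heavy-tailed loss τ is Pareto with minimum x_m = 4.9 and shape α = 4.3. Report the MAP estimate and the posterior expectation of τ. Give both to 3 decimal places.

MAP = 4.900, posterior mean = 6.385

The Pareto density is strictly decreasing on [x_m, ∞), so the mode is x_m = 4.900.
Mean = α·x_m/(α−1) = 4.3·4.9/3.3 = 6.385.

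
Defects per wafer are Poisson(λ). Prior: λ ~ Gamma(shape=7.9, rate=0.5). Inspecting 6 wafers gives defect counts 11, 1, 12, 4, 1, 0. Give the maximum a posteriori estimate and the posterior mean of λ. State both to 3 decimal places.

λ_MAP = 5.523, E[λ|data] = 5.677

Σ counts = 29. Posterior: Gamma(shape = 7.9+29 = 36.9, rate = 0.5+6 = 6.5).
Mode = (α−1)/β = 35.9/6.5 = 5.523.
Mean = α/β = 36.9/6.5 = 5.677.
The posterior is right-skewed, so the mean exceeds the mode.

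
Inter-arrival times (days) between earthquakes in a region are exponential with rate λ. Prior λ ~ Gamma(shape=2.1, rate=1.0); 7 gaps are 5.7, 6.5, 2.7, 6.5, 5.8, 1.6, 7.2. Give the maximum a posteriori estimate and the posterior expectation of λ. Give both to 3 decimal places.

Σ times = 36.0. Posterior: Gamma(shape = 2.1+7 = 9.1, rate = 1.0+36.0 = 37.0).
Mode = (α−1)/β = 8.1/37.0 = 0.219.
Mean = α/β = 9.1/37.0 = 0.246.

λ_MAP = 0.219, E[λ|data] = 0.246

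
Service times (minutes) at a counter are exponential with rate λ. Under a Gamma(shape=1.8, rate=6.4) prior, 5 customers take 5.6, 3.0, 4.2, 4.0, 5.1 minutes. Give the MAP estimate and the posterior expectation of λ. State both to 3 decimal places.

Σ times = 21.9. Posterior: Gamma(shape = 1.8+5 = 6.8, rate = 6.4+21.9 = 28.3).
Mode = (α−1)/β = 5.8/28.3 = 0.205.
Mean = α/β = 6.8/28.3 = 0.240.
The posterior is right-skewed, so the mean exceeds the mode.

MAP estimate = 0.205, posterior expectation = 0.240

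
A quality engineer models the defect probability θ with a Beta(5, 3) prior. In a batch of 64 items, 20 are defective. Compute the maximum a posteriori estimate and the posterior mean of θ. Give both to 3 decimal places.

Posterior: Beta(5+20, 3+44) = Beta(25, 47).
Mode = (25−1)/(25+47−2) = 24/70 = 0.343.
Mean = 25/(25+47) = 25/72 = 0.347.
Mean > mode: the posterior has a right tail.

θ_MAP = 0.343, E[θ|data] = 0.347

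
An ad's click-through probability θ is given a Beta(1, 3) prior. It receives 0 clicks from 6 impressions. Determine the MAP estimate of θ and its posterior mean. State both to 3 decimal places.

MAP estimate = 0.000, posterior mean = 0.100

Posterior: Beta(1+0, 3+6) = Beta(1, 9).
Since α = 1 ≤ 1 and β > 1, the Beta density is monotone decreasing on [0,1]; the mode is at 0.
Mean = 1/(1+9) = 0.100.
The mean is pulled above the mode by the posterior's right skew.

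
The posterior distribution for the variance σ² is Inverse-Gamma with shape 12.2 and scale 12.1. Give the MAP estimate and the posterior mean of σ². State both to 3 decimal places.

MAP estimate = 0.917, posterior mean = 1.080

Mode = β/(α+1) = 12.1/13.2 = 0.917.
Mean = β/(α−1) = 12.1/11.2 = 1.080.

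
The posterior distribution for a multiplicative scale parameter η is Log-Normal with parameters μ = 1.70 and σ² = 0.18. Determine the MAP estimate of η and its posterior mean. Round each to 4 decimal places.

MAP: 4.5722. Posterior mean: 5.9895.

Mode = exp(μ − σ²) = exp(1.52) = 4.5722.
Mean = exp(μ + σ²/2) = exp(1.790) = 5.9895.
Mean > mode: the posterior has a right tail.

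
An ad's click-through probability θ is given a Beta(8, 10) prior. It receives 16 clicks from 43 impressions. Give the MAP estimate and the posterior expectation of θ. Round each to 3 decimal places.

MAP = 0.390, posterior mean = 0.393

Posterior: Beta(8+16, 10+27) = Beta(24, 37).
Mode = (24−1)/(24+37−2) = 23/59 = 0.390.
Mean = 24/(24+37) = 24/61 = 0.393.
Mean > mode: the posterior has a right tail.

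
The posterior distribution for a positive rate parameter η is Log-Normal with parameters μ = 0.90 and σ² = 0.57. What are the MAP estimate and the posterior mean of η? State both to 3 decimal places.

Mode = exp(μ − σ²) = exp(0.33) = 1.391.
Mean = exp(μ + σ²/2) = exp(1.185) = 3.271.
Mean > mode: the posterior has a right tail.

MAP = 1.391; posterior mean = 3.271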